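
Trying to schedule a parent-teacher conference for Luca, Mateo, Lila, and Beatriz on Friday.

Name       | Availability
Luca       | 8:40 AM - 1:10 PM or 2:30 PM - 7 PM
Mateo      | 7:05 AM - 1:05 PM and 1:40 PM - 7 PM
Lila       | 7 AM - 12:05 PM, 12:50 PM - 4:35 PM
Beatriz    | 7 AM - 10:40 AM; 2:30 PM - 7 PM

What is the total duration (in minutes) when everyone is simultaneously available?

245

Luca ∩ Mateo: 08:40-13:05, 14:30-19:00.
Luca ∩ Mateo ∩ Lila: 08:40-12:05, 12:50-13:05, 14:30-16:35.
Luca ∩ Mateo ∩ Lila ∩ Beatriz: 08:40-10:40, 14:30-16:35.
Summing the common windows: 120 + 125 = 245 minutes.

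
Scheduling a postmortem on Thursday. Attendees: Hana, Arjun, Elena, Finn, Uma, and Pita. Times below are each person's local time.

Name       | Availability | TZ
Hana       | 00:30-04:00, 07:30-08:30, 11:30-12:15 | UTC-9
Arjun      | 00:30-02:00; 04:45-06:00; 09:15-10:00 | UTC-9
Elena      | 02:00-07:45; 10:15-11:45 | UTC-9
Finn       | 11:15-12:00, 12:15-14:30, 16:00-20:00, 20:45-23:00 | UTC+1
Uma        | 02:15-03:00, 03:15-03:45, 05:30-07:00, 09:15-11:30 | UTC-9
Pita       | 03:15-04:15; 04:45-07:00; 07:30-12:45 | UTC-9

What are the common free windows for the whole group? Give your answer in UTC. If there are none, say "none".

Hana in UTC: 09:30-13:00, 16:30-17:30, 20:30-21:15 (add 9h to convert from UTC-9).
Arjun in UTC: 09:30-11:00, 13:45-15:00, 18:15-19:00 (add 9h to convert from UTC-9).
Elena in UTC: 11:00-16:45, 19:15-20:45 (add 9h to convert from UTC-9).
Finn in UTC: 10:15-11:00, 11:15-13:30, 15:00-19:00, 19:45-22:00 (subtract 1h to convert from UTC+1).
Uma in UTC: 11:15-12:00, 12:15-12:45, 14:30-16:00, 18:15-20:30 (add 9h to convert from UTC-9).
Pita in UTC: 12:15-13:15, 13:45-16:00, 16:30-21:45 (add 9h to convert from UTC-9).
Hana ∩ Arjun: 09:30-11:00.
Hana ∩ Arjun ∩ Elena: ∅.
Hana ∩ Arjun ∩ Elena ∩ Finn: ∅.
Hana ∩ Arjun ∩ Elena ∩ Finn ∩ Uma: ∅.
Hana ∩ Arjun ∩ Elena ∩ Finn ∩ Uma ∩ Pita: ∅.
There is no time when everyone is free.

none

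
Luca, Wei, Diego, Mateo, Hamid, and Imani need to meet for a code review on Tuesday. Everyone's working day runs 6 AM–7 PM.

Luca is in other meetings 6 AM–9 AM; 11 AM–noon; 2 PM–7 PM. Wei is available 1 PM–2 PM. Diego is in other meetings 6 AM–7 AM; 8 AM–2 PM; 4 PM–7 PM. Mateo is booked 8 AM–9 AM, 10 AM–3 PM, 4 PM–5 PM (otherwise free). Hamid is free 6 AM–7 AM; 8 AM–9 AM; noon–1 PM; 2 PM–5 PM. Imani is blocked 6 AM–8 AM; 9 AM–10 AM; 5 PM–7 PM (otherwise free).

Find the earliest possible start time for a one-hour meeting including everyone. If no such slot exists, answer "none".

Luca free: 09:00-11:00, 12:00-14:00 (invert busy blocks within the working day).
Wei free: 13:00-14:00.
Diego free: 07:00-08:00, 14:00-16:00 (invert busy blocks within the working day).
Mateo free: 06:00-08:00, 09:00-10:00, 15:00-16:00, 17:00-19:00 (invert busy blocks within the working day).
Hamid free: 06:00-07:00, 08:00-09:00, 12:00-13:00, 14:00-17:00.
Imani free: 08:00-09:00, 10:00-17:00 (invert busy blocks within the working day).
Luca ∩ Wei: 13:00-14:00.
Luca ∩ Wei ∩ Diego: ∅.
Luca ∩ Wei ∩ Diego ∩ Mateo: ∅.
Luca ∩ Wei ∩ Diego ∩ Mateo ∩ Hamid: ∅.
Luca ∩ Wei ∩ Diego ∩ Mateo ∩ Hamid ∩ Imani: ∅.
There is no time when everyone is free.
No common window is at least 60 minutes long.

none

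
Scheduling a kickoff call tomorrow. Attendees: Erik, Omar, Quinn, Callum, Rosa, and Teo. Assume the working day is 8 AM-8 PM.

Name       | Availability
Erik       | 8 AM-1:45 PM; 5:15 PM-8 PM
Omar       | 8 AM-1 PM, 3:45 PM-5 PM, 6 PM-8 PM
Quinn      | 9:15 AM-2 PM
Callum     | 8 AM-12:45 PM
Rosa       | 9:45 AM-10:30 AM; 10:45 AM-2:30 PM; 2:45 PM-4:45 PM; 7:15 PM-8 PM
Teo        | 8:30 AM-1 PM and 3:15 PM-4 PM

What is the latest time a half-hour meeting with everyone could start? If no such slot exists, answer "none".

Erik ∩ Omar: 08:00-13:00, 18:00-20:00.
Erik ∩ Omar ∩ Quinn: 09:15-13:00.
Erik ∩ Omar ∩ Quinn ∩ Callum: 09:15-12:45.
Erik ∩ Omar ∩ Quinn ∩ Callum ∩ Rosa: 09:45-10:30, 10:45-12:45.
Erik ∩ Omar ∩ Quinn ∩ Callum ∩ Rosa ∩ Teo: 09:45-10:30, 10:45-12:45.
So the common availability across everyone is 09:45-10:30, 10:45-12:45.
The last common window of at least 30 minutes is 10:45-12:45; a 30-minute meeting can start as late as 12:15 and still end by 12:45.

12:15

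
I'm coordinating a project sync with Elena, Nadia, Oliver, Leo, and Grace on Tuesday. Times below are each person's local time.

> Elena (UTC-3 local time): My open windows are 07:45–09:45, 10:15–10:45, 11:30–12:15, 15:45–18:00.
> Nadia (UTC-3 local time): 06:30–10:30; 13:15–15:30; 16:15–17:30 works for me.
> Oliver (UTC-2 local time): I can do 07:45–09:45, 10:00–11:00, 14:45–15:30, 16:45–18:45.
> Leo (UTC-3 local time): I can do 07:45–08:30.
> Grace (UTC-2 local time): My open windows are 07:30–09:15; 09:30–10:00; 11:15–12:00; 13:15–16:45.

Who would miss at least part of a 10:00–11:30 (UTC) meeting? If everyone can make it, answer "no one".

Elena in UTC: 10:45-12:45, 13:15-13:45, 14:30-15:15, 18:45-21:00 (add 3h to convert from UTC-3).
Nadia in UTC: 09:30-13:30, 16:15-18:30, 19:15-20:30 (add 3h to convert from UTC-3).
Oliver in UTC: 09:45-11:45, 12:00-13:00, 16:45-17:30, 18:45-20:45 (add 2h to convert from UTC-2).
Leo in UTC: 10:45-11:30 (add 3h to convert from UTC-3).
Grace in UTC: 09:30-11:15, 11:30-12:00, 13:15-14:00, 15:15-18:45 (add 2h to convert from UTC-2).
Elena: not fully free for 10:00-11:30. Nadia: free for 10:00-11:30. Oliver: free for 10:00-11:30. Leo: not fully free for 10:00-11:30. Grace: not fully free for 10:00-11:30.

Elena, Grace, Leo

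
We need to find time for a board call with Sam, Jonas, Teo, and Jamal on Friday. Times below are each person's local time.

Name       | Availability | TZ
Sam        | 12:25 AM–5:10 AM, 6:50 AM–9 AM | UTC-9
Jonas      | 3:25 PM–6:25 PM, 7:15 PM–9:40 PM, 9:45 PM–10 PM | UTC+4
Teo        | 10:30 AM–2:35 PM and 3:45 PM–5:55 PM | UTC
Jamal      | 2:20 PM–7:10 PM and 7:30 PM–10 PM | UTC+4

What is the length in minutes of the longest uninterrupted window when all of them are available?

Sam in UTC: 09:25-14:10, 15:50-18:00 (add 9h to convert from UTC-9).
Jonas in UTC: 11:25-14:25, 15:15-17:40, 17:45-18:00 (subtract 4h to convert from UTC+4).
Teo in UTC: 10:30-14:35, 15:45-17:55.
Jamal in UTC: 10:20-15:10, 15:30-18:00 (subtract 4h to convert from UTC+4).
Sam ∩ Jonas: 11:25-14:10, 15:50-17:40, 17:45-18:00.
Sam ∩ Jonas ∩ Teo: 11:25-14:10, 15:50-17:40, 17:45-17:55.
Sam ∩ Jonas ∩ Teo ∩ Jamal: 11:25-14:10, 15:50-17:40, 17:45-17:55.
The longest is 11:25-14:10 at 165 minutes.

165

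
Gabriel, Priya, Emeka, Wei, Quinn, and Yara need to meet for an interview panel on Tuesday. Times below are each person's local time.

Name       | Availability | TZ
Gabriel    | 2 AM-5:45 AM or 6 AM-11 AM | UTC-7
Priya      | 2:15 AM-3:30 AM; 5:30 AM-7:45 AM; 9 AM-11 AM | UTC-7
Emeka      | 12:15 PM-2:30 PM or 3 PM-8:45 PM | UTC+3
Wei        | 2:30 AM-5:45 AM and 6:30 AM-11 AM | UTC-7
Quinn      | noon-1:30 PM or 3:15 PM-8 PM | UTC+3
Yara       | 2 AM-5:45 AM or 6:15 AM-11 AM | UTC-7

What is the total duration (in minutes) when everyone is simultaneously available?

Gabriel in UTC: 09:00-12:45, 13:00-18:00 (add 7h to convert from UTC-7).
Priya in UTC: 09:15-10:30, 12:30-14:45, 16:00-18:00 (add 7h to convert from UTC-7).
Emeka in UTC: 09:15-11:30, 12:00-17:45 (subtract 3h to convert from UTC+3).
Wei in UTC: 09:30-12:45, 13:30-18:00 (add 7h to convert from UTC-7).
Quinn in UTC: 09:00-10:30, 12:15-17:00 (subtract 3h to convert from UTC+3).
Yara in UTC: 09:00-12:45, 13:15-18:00 (add 7h to convert from UTC-7).
Gabriel ∩ Priya: 09:15-10:30, 12:30-12:45, 13:00-14:45, 16:00-18:00.
Gabriel ∩ Priya ∩ Emeka: 09:15-10:30, 12:30-12:45, 13:00-14:45, 16:00-17:45.
Gabriel ∩ Priya ∩ Emeka ∩ Wei: 09:30-10:30, 12:30-12:45, 13:30-14:45, 16:00-17:45.
Gabriel ∩ Priya ∩ Emeka ∩ Wei ∩ Quinn: 09:30-10:30, 12:30-12:45, 13:30-14:45, 16:00-17:00.
Gabriel ∩ Priya ∩ Emeka ∩ Wei ∩ Quinn ∩ Yara: 09:30-10:30, 12:30-12:45, 13:30-14:45, 16:00-17:00.
Summing the common windows: 60 + 15 + 75 + 60 = 210 minutes.

210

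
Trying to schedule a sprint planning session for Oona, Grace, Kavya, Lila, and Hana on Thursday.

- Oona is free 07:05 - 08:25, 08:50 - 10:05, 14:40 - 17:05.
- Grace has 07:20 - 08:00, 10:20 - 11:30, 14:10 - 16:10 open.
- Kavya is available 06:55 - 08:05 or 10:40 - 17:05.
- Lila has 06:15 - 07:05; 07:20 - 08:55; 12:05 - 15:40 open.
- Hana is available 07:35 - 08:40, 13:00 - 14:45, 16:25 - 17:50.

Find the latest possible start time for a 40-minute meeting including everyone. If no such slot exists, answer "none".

none

Oona ∩ Grace: 07:20-08:00, 14:40-16:10.
Oona ∩ Grace ∩ Kavya: 07:20-08:00, 14:40-16:10.
Oona ∩ Grace ∩ Kavya ∩ Lila: 07:20-08:00, 14:40-15:40.
Oona ∩ Grace ∩ Kavya ∩ Lila ∩ Hana: 07:35-08:00, 14:40-14:45.
No common window is at least 40 minutes long.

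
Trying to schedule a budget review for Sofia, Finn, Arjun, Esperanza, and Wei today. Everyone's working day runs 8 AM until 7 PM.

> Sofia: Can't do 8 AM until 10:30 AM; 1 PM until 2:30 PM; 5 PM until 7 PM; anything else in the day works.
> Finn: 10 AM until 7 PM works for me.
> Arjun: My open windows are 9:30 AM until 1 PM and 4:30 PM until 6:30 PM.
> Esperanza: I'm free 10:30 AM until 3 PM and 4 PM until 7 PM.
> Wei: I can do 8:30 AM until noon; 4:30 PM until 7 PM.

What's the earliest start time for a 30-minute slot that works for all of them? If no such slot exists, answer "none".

10:30

Sofia free: 10:30-13:00, 14:30-17:00 (invert busy blocks within the working day).
Finn free: 10:00-19:00.
Arjun free: 09:30-13:00, 16:30-18:30.
Esperanza free: 10:30-15:00, 16:00-19:00.
Wei free: 08:30-12:00, 16:30-19:00.
Sofia ∩ Finn: 10:30-13:00, 14:30-17:00.
Sofia ∩ Finn ∩ Arjun: 10:30-13:00, 16:30-17:00.
Sofia ∩ Finn ∩ Arjun ∩ Esperanza: 10:30-13:00, 16:30-17:00.
Sofia ∩ Finn ∩ Arjun ∩ Esperanza ∩ Wei: 10:30-12:00, 16:30-17:00.
Those are the intersection windows.
The first common window of at least 30 minutes is 10:30-12:00, so the earliest start is 10:30.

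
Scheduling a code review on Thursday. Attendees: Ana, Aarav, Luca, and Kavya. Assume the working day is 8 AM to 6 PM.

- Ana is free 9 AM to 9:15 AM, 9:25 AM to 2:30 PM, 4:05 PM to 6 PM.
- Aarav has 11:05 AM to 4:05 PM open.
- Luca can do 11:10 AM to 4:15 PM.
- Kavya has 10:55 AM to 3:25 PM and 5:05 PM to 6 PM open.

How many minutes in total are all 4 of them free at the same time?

200

Ana ∩ Aarav: 11:05-14:30.
Ana ∩ Aarav ∩ Luca: 11:10-14:30.
Ana ∩ Aarav ∩ Luca ∩ Kavya: 11:10-14:30.
That's a single block of 200 minutes.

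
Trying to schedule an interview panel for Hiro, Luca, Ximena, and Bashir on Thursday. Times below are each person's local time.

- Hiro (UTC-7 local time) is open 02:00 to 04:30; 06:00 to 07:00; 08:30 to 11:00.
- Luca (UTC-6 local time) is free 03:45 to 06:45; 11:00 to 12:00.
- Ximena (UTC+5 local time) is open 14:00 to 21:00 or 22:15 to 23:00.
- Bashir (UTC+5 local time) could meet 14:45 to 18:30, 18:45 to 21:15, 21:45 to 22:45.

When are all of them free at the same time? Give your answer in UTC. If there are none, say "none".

09:45-11:30, 17:15-17:45

Hiro in UTC: 09:00-11:30, 13:00-14:00, 15:30-18:00 (add 7h to convert from UTC-7).
Luca in UTC: 09:45-12:45, 17:00-18:00 (add 6h to convert from UTC-6).
Ximena in UTC: 09:00-16:00, 17:15-18:00 (subtract 5h to convert from UTC+5).
Bashir in UTC: 09:45-13:30, 13:45-16:15, 16:45-17:45 (subtract 5h to convert from UTC+5).
Hiro ∩ Luca: 09:45-11:30, 17:00-18:00.
Hiro ∩ Luca ∩ Ximena: 09:45-11:30, 17:15-18:00.
Hiro ∩ Luca ∩ Ximena ∩ Bashir: 09:45-11:30, 17:15-17:45.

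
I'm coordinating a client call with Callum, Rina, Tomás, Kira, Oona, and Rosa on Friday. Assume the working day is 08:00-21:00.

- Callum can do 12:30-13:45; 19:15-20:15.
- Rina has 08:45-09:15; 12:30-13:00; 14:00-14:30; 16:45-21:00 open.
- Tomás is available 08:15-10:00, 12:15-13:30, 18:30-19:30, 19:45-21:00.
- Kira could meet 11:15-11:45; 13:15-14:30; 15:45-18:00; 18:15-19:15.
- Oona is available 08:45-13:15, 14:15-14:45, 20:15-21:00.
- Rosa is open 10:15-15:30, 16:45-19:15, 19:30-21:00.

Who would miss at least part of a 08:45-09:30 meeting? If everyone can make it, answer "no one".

Callum: not fully free for 08:45-09:30. Rina: not fully free for 08:45-09:30. Tomás: free for 08:45-09:30. Kira: not fully free for 08:45-09:30. Oona: free for 08:45-09:30. Rosa: not fully free for 08:45-09:30.

Callum, Kira, Rina, Rosa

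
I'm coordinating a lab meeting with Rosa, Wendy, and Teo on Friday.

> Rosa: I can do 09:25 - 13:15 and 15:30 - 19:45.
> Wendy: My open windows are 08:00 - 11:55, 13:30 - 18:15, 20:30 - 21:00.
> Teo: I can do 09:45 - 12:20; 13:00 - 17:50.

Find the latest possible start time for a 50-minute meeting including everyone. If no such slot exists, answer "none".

17:00

Rosa ∩ Wendy: 09:25-11:55, 15:30-18:15.
Rosa ∩ Wendy ∩ Teo: 09:45-11:55, 15:30-17:50.
The last common window of at least 50 minutes is 15:30-17:50; a 50-minute meeting can start as late as 17:00 and still end by 17:50.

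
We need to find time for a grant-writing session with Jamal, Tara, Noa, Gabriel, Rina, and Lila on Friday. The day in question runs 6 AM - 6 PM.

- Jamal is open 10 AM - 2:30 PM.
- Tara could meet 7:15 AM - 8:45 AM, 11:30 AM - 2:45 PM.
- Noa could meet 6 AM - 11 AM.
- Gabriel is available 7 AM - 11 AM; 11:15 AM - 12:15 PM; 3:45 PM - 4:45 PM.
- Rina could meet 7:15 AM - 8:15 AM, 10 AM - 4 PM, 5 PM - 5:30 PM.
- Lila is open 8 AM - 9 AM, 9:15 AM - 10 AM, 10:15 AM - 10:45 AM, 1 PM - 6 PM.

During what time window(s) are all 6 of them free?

Jamal ∩ Tara: 11:30-14:30.
Jamal ∩ Tara ∩ Noa: ∅.
Jamal ∩ Tara ∩ Noa ∩ Gabriel: ∅.
Jamal ∩ Tara ∩ Noa ∩ Gabriel ∩ Rina: ∅.
Jamal ∩ Tara ∩ Noa ∩ Gabriel ∩ Rina ∩ Lila: ∅.
There is no time when everyone is free.

none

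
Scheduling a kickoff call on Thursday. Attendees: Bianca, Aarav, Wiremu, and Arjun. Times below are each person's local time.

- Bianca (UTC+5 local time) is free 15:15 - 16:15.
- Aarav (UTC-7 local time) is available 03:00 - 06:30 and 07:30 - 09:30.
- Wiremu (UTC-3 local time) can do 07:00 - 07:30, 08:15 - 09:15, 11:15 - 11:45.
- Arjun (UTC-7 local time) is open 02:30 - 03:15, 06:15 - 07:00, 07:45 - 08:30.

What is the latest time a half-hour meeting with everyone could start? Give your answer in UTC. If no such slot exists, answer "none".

none

Bianca in UTC: 10:15-11:15 (subtract 5h to convert from UTC+5).
Aarav in UTC: 10:00-13:30, 14:30-16:30 (add 7h to convert from UTC-7).
Wiremu in UTC: 10:00-10:30, 11:15-12:15, 14:15-14:45 (add 3h to convert from UTC-3).
Arjun in UTC: 09:30-10:15, 13:15-14:00, 14:45-15:30 (add 7h to convert from UTC-7).
Bianca ∩ Aarav: 10:15-11:15.
Bianca ∩ Aarav ∩ Wiremu: 10:15-10:30.
Bianca ∩ Aarav ∩ Wiremu ∩ Arjun: ∅.
There is no time when everyone is free.
No common window is at least 30 minutes long.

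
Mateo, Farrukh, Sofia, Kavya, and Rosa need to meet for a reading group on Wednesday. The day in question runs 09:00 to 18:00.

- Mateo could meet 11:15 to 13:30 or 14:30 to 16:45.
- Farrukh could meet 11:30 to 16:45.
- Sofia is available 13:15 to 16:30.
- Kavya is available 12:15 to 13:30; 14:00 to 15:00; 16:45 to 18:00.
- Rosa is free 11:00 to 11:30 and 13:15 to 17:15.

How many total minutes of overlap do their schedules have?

45

Mateo ∩ Farrukh: 11:30-13:30, 14:30-16:45.
Mateo ∩ Farrukh ∩ Sofia: 13:15-13:30, 14:30-16:30.
Mateo ∩ Farrukh ∩ Sofia ∩ Kavya: 13:15-13:30, 14:30-15:00.
Mateo ∩ Farrukh ∩ Sofia ∩ Kavya ∩ Rosa: 13:15-13:30, 14:30-15:00.
Summing the common windows: 15 + 30 = 45 minutes.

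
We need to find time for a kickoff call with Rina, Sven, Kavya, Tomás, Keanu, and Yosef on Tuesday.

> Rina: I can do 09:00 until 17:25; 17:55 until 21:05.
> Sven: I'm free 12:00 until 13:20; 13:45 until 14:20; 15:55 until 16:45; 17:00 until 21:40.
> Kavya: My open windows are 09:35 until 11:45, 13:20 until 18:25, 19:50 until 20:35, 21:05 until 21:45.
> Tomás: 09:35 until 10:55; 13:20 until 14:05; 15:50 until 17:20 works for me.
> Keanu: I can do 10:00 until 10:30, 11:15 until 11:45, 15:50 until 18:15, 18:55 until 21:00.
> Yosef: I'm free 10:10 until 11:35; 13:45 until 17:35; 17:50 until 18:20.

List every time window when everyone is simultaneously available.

15:55-16:45, 17:00-17:20

Rina ∩ Sven: 12:00-13:20, 13:45-14:20, 15:55-16:45, 17:00-17:25, 17:55-21:05.
Rina ∩ Sven ∩ Kavya: 13:45-14:20, 15:55-16:45, 17:00-17:25, 17:55-18:25, 19:50-20:35.
Rina ∩ Sven ∩ Kavya ∩ Tomás: 13:45-14:05, 15:55-16:45, 17:00-17:20.
Rina ∩ Sven ∩ Kavya ∩ Tomás ∩ Keanu: 15:55-16:45, 17:00-17:20.
Rina ∩ Sven ∩ Kavya ∩ Tomás ∩ Keanu ∩ Yosef: 15:55-16:45, 17:00-17:20.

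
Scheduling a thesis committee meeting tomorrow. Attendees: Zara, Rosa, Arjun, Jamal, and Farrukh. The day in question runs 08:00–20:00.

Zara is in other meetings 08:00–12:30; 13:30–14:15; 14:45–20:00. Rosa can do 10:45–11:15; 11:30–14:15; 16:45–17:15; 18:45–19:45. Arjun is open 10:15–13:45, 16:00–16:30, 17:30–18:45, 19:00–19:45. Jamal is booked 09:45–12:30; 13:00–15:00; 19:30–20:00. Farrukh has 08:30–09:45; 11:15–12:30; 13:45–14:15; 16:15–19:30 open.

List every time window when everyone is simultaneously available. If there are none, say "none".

none

Zara free: 12:30-13:30, 14:15-14:45 (invert busy blocks within the working day).
Rosa free: 10:45-11:15, 11:30-14:15, 16:45-17:15, 18:45-19:45.
Arjun free: 10:15-13:45, 16:00-16:30, 17:30-18:45, 19:00-19:45.
Jamal free: 08:00-09:45, 12:30-13:00, 15:00-19:30 (invert busy blocks within the working day).
Farrukh free: 08:30-09:45, 11:15-12:30, 13:45-14:15, 16:15-19:30.
Zara ∩ Rosa: 12:30-13:30.
Zara ∩ Rosa ∩ Arjun: 12:30-13:30.
Zara ∩ Rosa ∩ Arjun ∩ Jamal: 12:30-13:00.
Zara ∩ Rosa ∩ Arjun ∩ Jamal ∩ Farrukh: ∅.
There is no time when everyone is free.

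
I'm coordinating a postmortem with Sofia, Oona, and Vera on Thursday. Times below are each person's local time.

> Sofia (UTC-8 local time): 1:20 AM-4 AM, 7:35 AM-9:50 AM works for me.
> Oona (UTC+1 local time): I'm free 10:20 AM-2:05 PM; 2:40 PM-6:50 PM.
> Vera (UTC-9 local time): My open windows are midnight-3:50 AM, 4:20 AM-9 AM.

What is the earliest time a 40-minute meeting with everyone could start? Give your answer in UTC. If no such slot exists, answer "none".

09:20

Sofia in UTC: 09:20-12:00, 15:35-17:50 (add 8h to convert from UTC-8).
Oona in UTC: 09:20-13:05, 13:40-17:50 (subtract 1h to convert from UTC+1).
Vera in UTC: 09:00-12:50, 13:20-18:00 (add 9h to convert from UTC-9).
Sofia ∩ Oona: 09:20-12:00, 15:35-17:50.
Sofia ∩ Oona ∩ Vera: 09:20-12:00, 15:35-17:50.
The first common window of at least 40 minutes is 09:20-12:00, so the earliest start is 09:20.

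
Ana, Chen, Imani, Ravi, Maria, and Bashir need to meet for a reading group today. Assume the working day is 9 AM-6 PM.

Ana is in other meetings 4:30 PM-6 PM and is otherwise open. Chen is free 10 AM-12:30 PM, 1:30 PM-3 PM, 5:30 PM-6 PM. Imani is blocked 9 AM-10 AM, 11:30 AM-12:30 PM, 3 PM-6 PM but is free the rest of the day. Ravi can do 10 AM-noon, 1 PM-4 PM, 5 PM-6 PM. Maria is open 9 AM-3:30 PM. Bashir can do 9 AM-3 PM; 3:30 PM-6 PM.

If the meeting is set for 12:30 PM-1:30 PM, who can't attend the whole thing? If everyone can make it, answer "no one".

Chen, Ravi

Ana free: 09:00-16:30 (invert busy blocks within the working day).
Chen free: 10:00-12:30, 13:30-15:00, 17:30-18:00.
Imani free: 10:00-11:30, 12:30-15:00 (invert busy blocks within the working day).
Ravi free: 10:00-12:00, 13:00-16:00, 17:00-18:00.
Maria free: 09:00-15:30.
Bashir free: 09:00-15:00, 15:30-18:00.
Ana: free for 12:30-13:30. Chen: not fully free for 12:30-13:30. Imani: free for 12:30-13:30. Ravi: not fully free for 12:30-13:30. Maria: free for 12:30-13:30. Bashir: free for 12:30-13:30.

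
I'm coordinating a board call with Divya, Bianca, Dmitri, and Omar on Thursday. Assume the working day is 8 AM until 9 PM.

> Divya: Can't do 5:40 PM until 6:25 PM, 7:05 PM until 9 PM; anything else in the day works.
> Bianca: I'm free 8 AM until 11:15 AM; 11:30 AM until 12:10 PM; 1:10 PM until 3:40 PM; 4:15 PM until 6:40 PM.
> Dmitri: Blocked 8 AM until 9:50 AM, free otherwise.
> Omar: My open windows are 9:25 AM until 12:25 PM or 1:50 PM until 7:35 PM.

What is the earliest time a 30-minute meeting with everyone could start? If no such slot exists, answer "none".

09:50

Divya free: 08:00-17:40, 18:25-19:05 (invert busy blocks within the working day).
Bianca free: 08:00-11:15, 11:30-12:10, 13:10-15:40, 16:15-18:40.
Dmitri free: 09:50-21:00 (invert busy blocks within the working day).
Omar free: 09:25-12:25, 13:50-19:35.
Divya ∩ Bianca: 08:00-11:15, 11:30-12:10, 13:10-15:40, 16:15-17:40, 18:25-18:40.
Divya ∩ Bianca ∩ Dmitri: 09:50-11:15, 11:30-12:10, 13:10-15:40, 16:15-17:40, 18:25-18:40.
Divya ∩ Bianca ∩ Dmitri ∩ Omar: 09:50-11:15, 11:30-12:10, 13:50-15:40, 16:15-17:40, 18:25-18:40.
The first common window of at least 30 minutes is 09:50-11:15, so the earliest start is 09:50.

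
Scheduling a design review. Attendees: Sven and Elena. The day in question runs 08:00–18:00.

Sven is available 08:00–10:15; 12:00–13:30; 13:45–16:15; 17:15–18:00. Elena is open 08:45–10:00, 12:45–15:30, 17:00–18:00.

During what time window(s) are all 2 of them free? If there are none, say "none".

08:45-10:00, 12:45-13:30, 13:45-15:30, 17:15-18:00

Sven ∩ Elena: 08:45-10:00, 12:45-13:30, 13:45-15:30, 17:15-18:00.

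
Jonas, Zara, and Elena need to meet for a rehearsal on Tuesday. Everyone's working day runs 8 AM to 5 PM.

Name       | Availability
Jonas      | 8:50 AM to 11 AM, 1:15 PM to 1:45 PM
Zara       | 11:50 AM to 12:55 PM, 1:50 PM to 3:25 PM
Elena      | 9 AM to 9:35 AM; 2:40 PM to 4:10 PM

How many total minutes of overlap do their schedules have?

0

Jonas ∩ Zara: ∅.
Jonas ∩ Zara ∩ Elena: ∅.
There is no time when everyone is free.
There is no common window, so the total is 0 minutes.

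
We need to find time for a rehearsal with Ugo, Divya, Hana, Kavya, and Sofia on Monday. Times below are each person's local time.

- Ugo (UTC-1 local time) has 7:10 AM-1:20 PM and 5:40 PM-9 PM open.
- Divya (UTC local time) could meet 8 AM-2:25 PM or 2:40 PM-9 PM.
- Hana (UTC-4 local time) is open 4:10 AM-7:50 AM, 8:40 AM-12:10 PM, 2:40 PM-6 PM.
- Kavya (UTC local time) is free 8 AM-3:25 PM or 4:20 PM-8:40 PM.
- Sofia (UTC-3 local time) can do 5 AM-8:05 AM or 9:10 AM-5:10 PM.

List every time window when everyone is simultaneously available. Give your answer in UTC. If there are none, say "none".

Ugo in UTC: 08:10-14:20, 18:40-22:00 (add 1h to convert from UTC-1).
Divya in UTC: 08:00-14:25, 14:40-21:00.
Hana in UTC: 08:10-11:50, 12:40-16:10, 18:40-22:00 (add 4h to convert from UTC-4).
Kavya in UTC: 08:00-15:25, 16:20-20:40.
Sofia in UTC: 08:00-11:05, 12:10-20:10 (add 3h to convert from UTC-3).
Ugo ∩ Divya: 08:10-14:20, 18:40-21:00.
Ugo ∩ Divya ∩ Hana: 08:10-11:50, 12:40-14:20, 18:40-21:00.
Ugo ∩ Divya ∩ Hana ∩ Kavya: 08:10-11:50, 12:40-14:20, 18:40-20:40.
Ugo ∩ Divya ∩ Hana ∩ Kavya ∩ Sofia: 08:10-11:05, 12:40-14:20, 18:40-20:10.
Those are the intersection windows.

08:10-11:05, 12:40-14:20, 18:40-20:10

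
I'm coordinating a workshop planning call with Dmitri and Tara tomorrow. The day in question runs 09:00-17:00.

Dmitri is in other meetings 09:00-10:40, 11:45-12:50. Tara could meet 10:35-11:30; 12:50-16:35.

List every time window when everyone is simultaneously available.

Dmitri free: 10:40-11:45, 12:50-17:00 (invert busy blocks within the working day).
Tara free: 10:35-11:30, 12:50-16:35.
Dmitri ∩ Tara: 10:40-11:30, 12:50-16:35.
So the common availability across everyone is 10:40-11:30, 12:50-16:35.

10:40-11:30, 12:50-16:35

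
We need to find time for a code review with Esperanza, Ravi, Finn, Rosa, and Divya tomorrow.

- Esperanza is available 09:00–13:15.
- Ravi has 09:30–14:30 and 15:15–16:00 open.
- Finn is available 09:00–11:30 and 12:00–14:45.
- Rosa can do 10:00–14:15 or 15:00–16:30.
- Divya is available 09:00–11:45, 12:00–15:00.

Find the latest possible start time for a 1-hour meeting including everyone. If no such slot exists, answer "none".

Esperanza ∩ Ravi: 09:30-13:15.
Esperanza ∩ Ravi ∩ Finn: 09:30-11:30, 12:00-13:15.
Esperanza ∩ Ravi ∩ Finn ∩ Rosa: 10:00-11:30, 12:00-13:15.
Esperanza ∩ Ravi ∩ Finn ∩ Rosa ∩ Divya: 10:00-11:30, 12:00-13:15.
Those are the intersection windows.
The last common window of at least 60 minutes is 12:00-13:15; a 60-minute meeting can start as late as 12:15 and still end by 13:15.

12:15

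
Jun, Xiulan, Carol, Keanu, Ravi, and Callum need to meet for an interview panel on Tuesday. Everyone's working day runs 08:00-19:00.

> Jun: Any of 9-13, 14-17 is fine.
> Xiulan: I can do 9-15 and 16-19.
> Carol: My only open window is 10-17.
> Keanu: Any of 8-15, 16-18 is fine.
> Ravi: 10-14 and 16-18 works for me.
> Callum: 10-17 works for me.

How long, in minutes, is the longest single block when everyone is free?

Jun ∩ Xiulan: 09:00-13:00, 14:00-15:00, 16:00-17:00.
Jun ∩ Xiulan ∩ Carol: 10:00-13:00, 14:00-15:00, 16:00-17:00.
Jun ∩ Xiulan ∩ Carol ∩ Keanu: 10:00-13:00, 14:00-15:00, 16:00-17:00.
Jun ∩ Xiulan ∩ Carol ∩ Keanu ∩ Ravi: 10:00-13:00, 16:00-17:00.
Jun ∩ Xiulan ∩ Carol ∩ Keanu ∩ Ravi ∩ Callum: 10:00-13:00, 16:00-17:00.
The longest is 10:00-13:00 at 180 minutes.

180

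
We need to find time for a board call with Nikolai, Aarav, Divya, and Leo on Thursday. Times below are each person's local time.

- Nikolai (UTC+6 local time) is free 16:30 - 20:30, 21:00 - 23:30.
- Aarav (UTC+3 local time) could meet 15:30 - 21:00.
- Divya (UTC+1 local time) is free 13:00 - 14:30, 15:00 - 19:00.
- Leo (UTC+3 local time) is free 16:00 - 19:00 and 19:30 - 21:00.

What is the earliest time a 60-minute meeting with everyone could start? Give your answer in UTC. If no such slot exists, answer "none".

Nikolai in UTC: 10:30-14:30, 15:00-17:30 (subtract 6h to convert from UTC+6).
Aarav in UTC: 12:30-18:00 (subtract 3h to convert from UTC+3).
Divya in UTC: 12:00-13:30, 14:00-18:00 (subtract 1h to convert from UTC+1).
Leo in UTC: 13:00-16:00, 16:30-18:00 (subtract 3h to convert from UTC+3).
Nikolai ∩ Aarav: 12:30-14:30, 15:00-17:30.
Nikolai ∩ Aarav ∩ Divya: 12:30-13:30, 14:00-14:30, 15:00-17:30.
Nikolai ∩ Aarav ∩ Divya ∩ Leo: 13:00-13:30, 14:00-14:30, 15:00-16:00, 16:30-17:30.
So the common availability across everyone is 13:00-13:30, 14:00-14:30, 15:00-16:00, 16:30-17:30.
The first common window of at least 60 minutes is 15:00-16:00, so the earliest start is 15:00.

15:00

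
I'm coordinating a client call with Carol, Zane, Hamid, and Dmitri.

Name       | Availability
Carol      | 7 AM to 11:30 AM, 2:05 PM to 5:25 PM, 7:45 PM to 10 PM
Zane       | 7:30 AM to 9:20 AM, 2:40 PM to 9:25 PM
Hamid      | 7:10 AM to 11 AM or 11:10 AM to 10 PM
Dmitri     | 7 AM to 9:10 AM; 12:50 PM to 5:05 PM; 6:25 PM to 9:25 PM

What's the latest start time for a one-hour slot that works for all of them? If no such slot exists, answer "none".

20:25

Carol ∩ Zane: 07:30-09:20, 14:40-17:25, 19:45-21:25.
Carol ∩ Zane ∩ Hamid: 07:30-09:20, 14:40-17:25, 19:45-21:25.
Carol ∩ Zane ∩ Hamid ∩ Dmitri: 07:30-09:10, 14:40-17:05, 19:45-21:25.
The last common window of at least 60 minutes is 19:45-21:25; a 60-minute meeting can start as late as 20:25 and still end by 21:25.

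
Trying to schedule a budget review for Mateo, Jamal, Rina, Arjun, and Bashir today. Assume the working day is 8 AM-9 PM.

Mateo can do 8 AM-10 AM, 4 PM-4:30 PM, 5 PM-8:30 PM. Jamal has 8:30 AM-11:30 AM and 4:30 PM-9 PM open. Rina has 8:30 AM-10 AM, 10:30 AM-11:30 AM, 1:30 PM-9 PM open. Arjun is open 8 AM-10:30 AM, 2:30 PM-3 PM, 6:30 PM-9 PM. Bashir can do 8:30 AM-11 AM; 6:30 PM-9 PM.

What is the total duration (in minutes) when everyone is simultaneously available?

Mateo ∩ Jamal: 08:30-10:00, 17:00-20:30.
Mateo ∩ Jamal ∩ Rina: 08:30-10:00, 17:00-20:30.
Mateo ∩ Jamal ∩ Rina ∩ Arjun: 08:30-10:00, 18:30-20:30.
Mateo ∩ Jamal ∩ Rina ∩ Arjun ∩ Bashir: 08:30-10:00, 18:30-20:30.
Summing the common windows: 90 + 120 = 210 minutes.

210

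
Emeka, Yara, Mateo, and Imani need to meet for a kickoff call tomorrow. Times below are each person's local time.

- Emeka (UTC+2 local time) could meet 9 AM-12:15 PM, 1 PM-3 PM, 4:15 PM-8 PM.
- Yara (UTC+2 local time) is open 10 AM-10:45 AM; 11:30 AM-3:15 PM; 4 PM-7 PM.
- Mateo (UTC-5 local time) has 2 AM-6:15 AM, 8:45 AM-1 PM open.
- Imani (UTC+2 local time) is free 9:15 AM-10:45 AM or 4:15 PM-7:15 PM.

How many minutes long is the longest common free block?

Emeka in UTC: 07:00-10:15, 11:00-13:00, 14:15-18:00 (subtract 2h to convert from UTC+2).
Yara in UTC: 08:00-08:45, 09:30-13:15, 14:00-17:00 (subtract 2h to convert from UTC+2).
Mateo in UTC: 07:00-11:15, 13:45-18:00 (add 5h to convert from UTC-5).
Imani in UTC: 07:15-08:45, 14:15-17:15 (subtract 2h to convert from UTC+2).
Emeka ∩ Yara: 08:00-08:45, 09:30-10:15, 11:00-13:00, 14:15-17:00.
Emeka ∩ Yara ∩ Mateo: 08:00-08:45, 09:30-10:15, 11:00-11:15, 14:15-17:00.
Emeka ∩ Yara ∩ Mateo ∩ Imani: 08:00-08:45, 14:15-17:00.
So the common availability across everyone is 08:00-08:45, 14:15-17:00.
The longest is 14:15-17:00 at 165 minutes.

165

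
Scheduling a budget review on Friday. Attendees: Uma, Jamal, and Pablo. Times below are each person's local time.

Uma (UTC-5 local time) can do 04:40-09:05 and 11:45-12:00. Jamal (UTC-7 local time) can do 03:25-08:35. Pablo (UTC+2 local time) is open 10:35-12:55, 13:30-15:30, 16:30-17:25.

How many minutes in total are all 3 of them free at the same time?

Uma in UTC: 09:40-14:05, 16:45-17:00 (add 5h to convert from UTC-5).
Jamal in UTC: 10:25-15:35 (add 7h to convert from UTC-7).
Pablo in UTC: 08:35-10:55, 11:30-13:30, 14:30-15:25 (subtract 2h to convert from UTC+2).
Uma ∩ Jamal: 10:25-14:05.
Uma ∩ Jamal ∩ Pablo: 10:25-10:55, 11:30-13:30.
Summing the common windows: 30 + 120 = 150 minutes.

150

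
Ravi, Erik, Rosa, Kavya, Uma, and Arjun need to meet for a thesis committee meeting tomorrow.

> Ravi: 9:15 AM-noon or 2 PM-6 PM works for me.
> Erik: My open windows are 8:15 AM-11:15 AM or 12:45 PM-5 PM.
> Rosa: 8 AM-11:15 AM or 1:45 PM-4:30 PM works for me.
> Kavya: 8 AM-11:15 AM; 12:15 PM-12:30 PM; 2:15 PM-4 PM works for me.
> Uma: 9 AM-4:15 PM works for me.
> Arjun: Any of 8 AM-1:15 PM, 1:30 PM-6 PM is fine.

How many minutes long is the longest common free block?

Ravi ∩ Erik: 09:15-11:15, 14:00-17:00.
Ravi ∩ Erik ∩ Rosa: 09:15-11:15, 14:00-16:30.
Ravi ∩ Erik ∩ Rosa ∩ Kavya: 09:15-11:15, 14:15-16:00.
Ravi ∩ Erik ∩ Rosa ∩ Kavya ∩ Uma: 09:15-11:15, 14:15-16:00.
Ravi ∩ Erik ∩ Rosa ∩ Kavya ∩ Uma ∩ Arjun: 09:15-11:15, 14:15-16:00.
The longest is 09:15-11:15 at 120 minutes.

120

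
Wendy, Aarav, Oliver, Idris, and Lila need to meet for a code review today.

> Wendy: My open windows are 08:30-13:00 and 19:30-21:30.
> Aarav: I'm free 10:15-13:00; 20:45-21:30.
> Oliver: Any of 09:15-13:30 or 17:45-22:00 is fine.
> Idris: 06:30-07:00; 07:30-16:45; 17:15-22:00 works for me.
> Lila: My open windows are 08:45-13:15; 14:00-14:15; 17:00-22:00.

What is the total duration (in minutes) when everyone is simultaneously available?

210

Wendy ∩ Aarav: 10:15-13:00, 20:45-21:30.
Wendy ∩ Aarav ∩ Oliver: 10:15-13:00, 20:45-21:30.
Wendy ∩ Aarav ∩ Oliver ∩ Idris: 10:15-13:00, 20:45-21:30.
Wendy ∩ Aarav ∩ Oliver ∩ Idris ∩ Lila: 10:15-13:00, 20:45-21:30.
So the common availability across everyone is 10:15-13:00, 20:45-21:30.
Summing the common windows: 165 + 45 = 210 minutes.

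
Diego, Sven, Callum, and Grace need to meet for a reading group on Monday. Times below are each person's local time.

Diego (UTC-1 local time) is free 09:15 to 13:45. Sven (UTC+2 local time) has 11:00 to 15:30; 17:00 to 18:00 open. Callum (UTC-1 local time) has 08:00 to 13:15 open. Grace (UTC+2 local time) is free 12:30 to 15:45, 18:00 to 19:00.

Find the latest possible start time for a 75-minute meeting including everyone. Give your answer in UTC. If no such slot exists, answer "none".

12:15

Diego in UTC: 10:15-14:45 (add 1h to convert from UTC-1).
Sven in UTC: 09:00-13:30, 15:00-16:00 (subtract 2h to convert from UTC+2).
Callum in UTC: 09:00-14:15 (add 1h to convert from UTC-1).
Grace in UTC: 10:30-13:45, 16:00-17:00 (subtract 2h to convert from UTC+2).
Diego ∩ Sven: 10:15-13:30.
Diego ∩ Sven ∩ Callum: 10:15-13:30.
Diego ∩ Sven ∩ Callum ∩ Grace: 10:30-13:30.
The last common window of at least 75 minutes is 10:30-13:30; a 75-minute meeting can start as late as 12:15 and still end by 13:30.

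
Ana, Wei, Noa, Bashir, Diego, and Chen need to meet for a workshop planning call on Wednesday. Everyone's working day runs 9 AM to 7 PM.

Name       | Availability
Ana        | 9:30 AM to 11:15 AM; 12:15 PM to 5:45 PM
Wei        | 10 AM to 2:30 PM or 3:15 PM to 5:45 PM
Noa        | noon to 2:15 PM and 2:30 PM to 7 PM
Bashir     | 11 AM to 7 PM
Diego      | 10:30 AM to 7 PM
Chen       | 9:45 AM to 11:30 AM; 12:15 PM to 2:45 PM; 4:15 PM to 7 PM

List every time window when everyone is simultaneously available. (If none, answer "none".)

12:15-14:15, 16:15-17:45

Ana ∩ Wei: 10:00-11:15, 12:15-14:30, 15:15-17:45.
Ana ∩ Wei ∩ Noa: 12:15-14:15, 15:15-17:45.
Ana ∩ Wei ∩ Noa ∩ Bashir: 12:15-14:15, 15:15-17:45.
Ana ∩ Wei ∩ Noa ∩ Bashir ∩ Diego: 12:15-14:15, 15:15-17:45.
Ana ∩ Wei ∩ Noa ∩ Bashir ∩ Diego ∩ Chen: 12:15-14:15, 16:15-17:45.
Those are the intersection windows.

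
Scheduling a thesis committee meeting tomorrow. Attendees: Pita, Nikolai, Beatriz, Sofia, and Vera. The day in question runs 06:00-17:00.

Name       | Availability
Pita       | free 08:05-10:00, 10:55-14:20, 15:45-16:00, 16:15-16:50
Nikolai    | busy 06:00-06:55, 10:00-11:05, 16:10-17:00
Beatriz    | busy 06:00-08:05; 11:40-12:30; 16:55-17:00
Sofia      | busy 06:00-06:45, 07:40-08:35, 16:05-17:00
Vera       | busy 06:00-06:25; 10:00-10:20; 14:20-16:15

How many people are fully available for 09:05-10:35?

Pita free: 08:05-10:00, 10:55-14:20, 15:45-16:00, 16:15-16:50.
Nikolai free: 06:55-10:00, 11:05-16:10 (invert busy blocks within the working day).
Beatriz free: 08:05-11:40, 12:30-16:55 (invert busy blocks within the working day).
Sofia free: 06:45-07:40, 08:35-16:05 (invert busy blocks within the working day).
Vera free: 06:25-10:00, 10:20-14:20, 16:15-17:00 (invert busy blocks within the working day).
Beatriz and Sofia can make the full 09:05-10:35 slot — that's 2.

2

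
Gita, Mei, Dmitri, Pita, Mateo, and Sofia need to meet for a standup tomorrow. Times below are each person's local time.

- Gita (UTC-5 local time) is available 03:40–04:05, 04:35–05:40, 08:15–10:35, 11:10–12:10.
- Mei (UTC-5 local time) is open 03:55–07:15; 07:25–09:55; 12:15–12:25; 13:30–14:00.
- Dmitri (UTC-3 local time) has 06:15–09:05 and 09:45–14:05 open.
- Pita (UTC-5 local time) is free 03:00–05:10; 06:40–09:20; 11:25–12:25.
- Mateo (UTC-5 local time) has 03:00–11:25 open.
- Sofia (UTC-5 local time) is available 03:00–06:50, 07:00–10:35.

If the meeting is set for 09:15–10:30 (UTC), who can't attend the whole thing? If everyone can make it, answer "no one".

Gita, Pita

Gita in UTC: 08:40-09:05, 09:35-10:40, 13:15-15:35, 16:10-17:10 (add 5h to convert from UTC-5).
Mei in UTC: 08:55-12:15, 12:25-14:55, 17:15-17:25, 18:30-19:00 (add 5h to convert from UTC-5).
Dmitri in UTC: 09:15-12:05, 12:45-17:05 (add 3h to convert from UTC-3).
Pita in UTC: 08:00-10:10, 11:40-14:20, 16:25-17:25 (add 5h to convert from UTC-5).
Mateo in UTC: 08:00-16:25 (add 5h to convert from UTC-5).
Sofia in UTC: 08:00-11:50, 12:00-15:35 (add 5h to convert from UTC-5).
Gita: not fully free for 09:15-10:30. Mei: free for 09:15-10:30. Dmitri: free for 09:15-10:30. Pita: not fully free for 09:15-10:30. Mateo: free for 09:15-10:30. Sofia: free for 09:15-10:30.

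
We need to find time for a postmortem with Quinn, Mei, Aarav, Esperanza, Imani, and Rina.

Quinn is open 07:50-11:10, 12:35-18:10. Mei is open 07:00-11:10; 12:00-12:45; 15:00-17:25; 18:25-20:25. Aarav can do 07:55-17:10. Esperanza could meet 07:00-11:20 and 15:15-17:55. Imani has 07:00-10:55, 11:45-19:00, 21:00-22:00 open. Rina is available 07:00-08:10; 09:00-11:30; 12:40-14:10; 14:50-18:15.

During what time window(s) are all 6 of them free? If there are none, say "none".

07:55-08:10, 09:00-10:55, 15:15-17:10

Quinn ∩ Mei: 07:50-11:10, 12:35-12:45, 15:00-17:25.
Quinn ∩ Mei ∩ Aarav: 07:55-11:10, 12:35-12:45, 15:00-17:10.
Quinn ∩ Mei ∩ Aarav ∩ Esperanza: 07:55-11:10, 15:15-17:10.
Quinn ∩ Mei ∩ Aarav ∩ Esperanza ∩ Imani: 07:55-10:55, 15:15-17:10.
Quinn ∩ Mei ∩ Aarav ∩ Esperanza ∩ Imani ∩ Rina: 07:55-08:10, 09:00-10:55, 15:15-17:10.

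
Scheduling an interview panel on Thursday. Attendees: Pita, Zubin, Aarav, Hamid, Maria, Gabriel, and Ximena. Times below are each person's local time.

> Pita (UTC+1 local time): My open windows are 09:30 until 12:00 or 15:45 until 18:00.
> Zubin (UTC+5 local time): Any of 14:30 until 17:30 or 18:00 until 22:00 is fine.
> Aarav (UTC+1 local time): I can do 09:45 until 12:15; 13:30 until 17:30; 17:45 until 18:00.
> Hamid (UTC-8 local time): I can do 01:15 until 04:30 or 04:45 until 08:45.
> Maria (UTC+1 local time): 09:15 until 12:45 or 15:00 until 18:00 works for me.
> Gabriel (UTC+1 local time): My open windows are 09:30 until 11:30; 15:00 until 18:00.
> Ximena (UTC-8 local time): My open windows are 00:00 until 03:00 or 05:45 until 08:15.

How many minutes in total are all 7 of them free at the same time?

Pita in UTC: 08:30-11:00, 14:45-17:00 (subtract 1h to convert from UTC+1).
Zubin in UTC: 09:30-12:30, 13:00-17:00 (subtract 5h to convert from UTC+5).
Aarav in UTC: 08:45-11:15, 12:30-16:30, 16:45-17:00 (subtract 1h to convert from UTC+1).
Hamid in UTC: 09:15-12:30, 12:45-16:45 (add 8h to convert from UTC-8).
Maria in UTC: 08:15-11:45, 14:00-17:00 (subtract 1h to convert from UTC+1).
Gabriel in UTC: 08:30-10:30, 14:00-17:00 (subtract 1h to convert from UTC+1).
Ximena in UTC: 08:00-11:00, 13:45-16:15 (add 8h to convert from UTC-8).
Pita ∩ Zubin: 09:30-11:00, 14:45-17:00.
Pita ∩ Zubin ∩ Aarav: 09:30-11:00, 14:45-16:30, 16:45-17:00.
Pita ∩ Zubin ∩ Aarav ∩ Hamid: 09:30-11:00, 14:45-16:30.
Pita ∩ Zubin ∩ Aarav ∩ Hamid ∩ Maria: 09:30-11:00, 14:45-16:30.
Pita ∩ Zubin ∩ Aarav ∩ Hamid ∩ Maria ∩ Gabriel: 09:30-10:30, 14:45-16:30.
Pita ∩ Zubin ∩ Aarav ∩ Hamid ∩ Maria ∩ Gabriel ∩ Ximena: 09:30-10:30, 14:45-16:15.
Those are the intersection windows.
Summing the common windows: 60 + 90 = 150 minutes.

150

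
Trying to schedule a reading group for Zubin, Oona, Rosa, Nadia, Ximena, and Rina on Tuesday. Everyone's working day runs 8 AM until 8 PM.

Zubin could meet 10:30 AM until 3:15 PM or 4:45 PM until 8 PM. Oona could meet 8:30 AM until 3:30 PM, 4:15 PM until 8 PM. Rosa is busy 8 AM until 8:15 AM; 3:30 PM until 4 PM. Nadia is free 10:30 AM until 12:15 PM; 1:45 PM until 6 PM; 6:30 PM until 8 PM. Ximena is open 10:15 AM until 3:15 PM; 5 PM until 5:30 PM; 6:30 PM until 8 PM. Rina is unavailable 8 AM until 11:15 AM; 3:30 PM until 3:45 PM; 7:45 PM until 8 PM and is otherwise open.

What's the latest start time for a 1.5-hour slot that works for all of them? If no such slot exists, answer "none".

13:45

Zubin free: 10:30-15:15, 16:45-20:00.
Oona free: 08:30-15:30, 16:15-20:00.
Rosa free: 08:15-15:30, 16:00-20:00 (invert busy blocks within the working day).
Nadia free: 10:30-12:15, 13:45-18:00, 18:30-20:00.
Ximena free: 10:15-15:15, 17:00-17:30, 18:30-20:00.
Rina free: 11:15-15:30, 15:45-19:45 (invert busy blocks within the working day).
Zubin ∩ Oona: 10:30-15:15, 16:45-20:00.
Zubin ∩ Oona ∩ Rosa: 10:30-15:15, 16:45-20:00.
Zubin ∩ Oona ∩ Rosa ∩ Nadia: 10:30-12:15, 13:45-15:15, 16:45-18:00, 18:30-20:00.
Zubin ∩ Oona ∩ Rosa ∩ Nadia ∩ Ximena: 10:30-12:15, 13:45-15:15, 17:00-17:30, 18:30-20:00.
Zubin ∩ Oona ∩ Rosa ∩ Nadia ∩ Ximena ∩ Rina: 11:15-12:15, 13:45-15:15, 17:00-17:30, 18:30-19:45.
The last common window of at least 90 minutes is 13:45-15:15; a 90-minute meeting can start as late as 13:45 and still end by 15:15.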